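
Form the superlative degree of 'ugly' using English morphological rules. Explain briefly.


Apply superlative formation (consonant + y: change y to i, add -est): 'ugly' -> 'ugliest'.

ugliest


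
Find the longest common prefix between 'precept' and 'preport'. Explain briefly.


Compare from the start: 3 characters match: 'pre'. Mismatch at position 4: 'c' vs 'p'.

pre


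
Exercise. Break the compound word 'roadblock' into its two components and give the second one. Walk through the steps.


Split 'roadblock' into 'road' + 'block'. The second part is 'block'.

block


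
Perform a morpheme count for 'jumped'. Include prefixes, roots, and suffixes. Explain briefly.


Decomposition: jump (root) + -ed (suffix) = 2 morpheme(s)

2 morphemes


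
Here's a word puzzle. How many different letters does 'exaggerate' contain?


Unique letters in 'exaggerate': {a, e, g, r, t, x} = 6 distinct letters.

6


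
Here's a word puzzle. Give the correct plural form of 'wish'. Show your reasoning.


Apply rule: Add -es (sibilant/fricative ending). 'wish' becomes 'wishes'.

wishes


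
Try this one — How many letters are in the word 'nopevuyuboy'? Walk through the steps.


Spell out 'nopevuyuboy' and number each letter: n(1), o(2), p(3), e(4), v(5), u(6), y(7), u(8), b(9), o(10), y(11). Total: 11 letters.

11


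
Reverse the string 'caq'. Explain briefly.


Reverse 'caq' character by character: 'qac'.

qac


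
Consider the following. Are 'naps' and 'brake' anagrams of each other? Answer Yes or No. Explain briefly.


Sorted letters of 'naps': 'anps'
Sorted letters of 'brake': 'abekr'
They do not match.

No


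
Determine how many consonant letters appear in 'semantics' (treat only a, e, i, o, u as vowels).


Consonants in 'semantics': s, m, n, t, c, s = 6 consonants.

6


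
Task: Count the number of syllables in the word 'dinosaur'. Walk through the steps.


Break 'dinosaur' into syllables: di-no-saur -> di | no | saur = 3 syllables

3 syllables


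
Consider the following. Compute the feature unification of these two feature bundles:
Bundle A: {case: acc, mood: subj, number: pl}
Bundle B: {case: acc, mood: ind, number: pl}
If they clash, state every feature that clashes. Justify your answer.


Compare features:
case: A=acc vs B=acc -> unified: acc
mood: A=subj vs B=ind -> CLASH
number: A=pl vs B=pl -> unified: pl
Clash detected on feature 'mood' (subj vs ind); unification fails.

CLASH on 'mood' (subj vs ind)


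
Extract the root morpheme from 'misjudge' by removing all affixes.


Remove prefix 'mis' from 'misjudge' to get root 'judge'.

judge


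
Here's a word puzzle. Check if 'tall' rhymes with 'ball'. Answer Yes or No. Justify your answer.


Rime (stressed vowel + following sounds) of 'tall': -all = /ɔːl/
Rime of 'ball': -all = /ɔːl/
/ɔːl/ and /ɔːl/ are the same ending sound, so the words rhyme.

Yes


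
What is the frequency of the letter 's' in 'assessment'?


Letter 's' in 'assessment': found at position(s) 2, 3, 5, 6 = 4 occurrence(s).

4


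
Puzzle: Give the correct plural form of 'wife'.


Apply rule: Change -fe to -ves. 'wife' becomes 'wives'.

wives


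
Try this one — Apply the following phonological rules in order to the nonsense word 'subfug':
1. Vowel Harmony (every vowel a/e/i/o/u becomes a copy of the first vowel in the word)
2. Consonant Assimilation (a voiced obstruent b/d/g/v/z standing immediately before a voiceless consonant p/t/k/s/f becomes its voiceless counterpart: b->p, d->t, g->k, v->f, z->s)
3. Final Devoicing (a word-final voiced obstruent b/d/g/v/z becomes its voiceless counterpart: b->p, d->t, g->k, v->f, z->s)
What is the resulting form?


Starting form: 'subfug'
Rule 1: Vowel Harmony: all vowels already match. No change.
Rule 2: Consonant Assimilation: voiced obstruent before voiceless consonant becomes voiceless ('bf' -> 'pf'). 'subfug' -> 'supfug'
Rule 3: Final Devoicing: word-final voiced obstruent 'g' becomes voiceless 'k'. 'supfug' -> 'supfuk'
Final form: 'supfuk'

supfuk


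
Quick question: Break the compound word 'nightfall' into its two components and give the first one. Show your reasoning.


Split 'nightfall' into 'night' + 'fall'. The first part is 'night'.

night


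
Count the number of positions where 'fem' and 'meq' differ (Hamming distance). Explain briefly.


Alignment:
Position 1: 'f' vs 'm' = DIFFER
Position 2: 'e' vs 'e' = match
Position 3: 'm' vs 'q' = DIFFER
Total differences: 2

2


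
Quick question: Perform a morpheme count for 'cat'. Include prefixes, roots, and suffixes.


Decomposition: cat (free morpheme) = 1 morpheme(s)

1 morphemes


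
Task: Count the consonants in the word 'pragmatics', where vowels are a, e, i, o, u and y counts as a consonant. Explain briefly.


Consonants in 'pragmatics': p, r, g, m, t, c, s = 7 consonants.

7


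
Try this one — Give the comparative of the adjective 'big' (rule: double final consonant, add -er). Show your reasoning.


Apply comparative formation (double final consonant, add -er): 'big' -> 'bigger'.

bigger


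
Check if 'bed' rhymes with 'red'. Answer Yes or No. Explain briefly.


Rime (stressed vowel + following sounds) of 'bed': -ed = /ɛd/
Rime of 'red': -ed = /ɛd/
/ɛd/ and /ɛd/ are the same ending sound, so the words rhyme.

Yes


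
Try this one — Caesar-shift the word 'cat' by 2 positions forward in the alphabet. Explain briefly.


Shift each letter by 2: c -> e, a -> c, t -> v. Result: 'ecv'.

ecv


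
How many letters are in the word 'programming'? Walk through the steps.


Spell out 'programming' and number each letter: p(1), r(2), o(3), g(4), r(5), a(6), m(7), m(8), i(9), n(10), g(11). Total: 11 letters.

11


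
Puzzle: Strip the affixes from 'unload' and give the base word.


Remove prefix 'un' from 'unload' to get root 'load'.

load


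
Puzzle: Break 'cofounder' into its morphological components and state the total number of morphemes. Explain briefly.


Step 1: Identify prefix: 'co' (meaning: together)
Step 2: Identify root: 'found'
Step 3: Identify suffix(es): 'er'
Decomposition: co- (prefix: together) + found (root) + -er (suffix: one who)
Total morphemes: 3

3 morphemes (co- (prefix: together) + found (root) + -er (suffix: one who))


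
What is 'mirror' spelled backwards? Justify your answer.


Reverse 'mirror' character by character: 'rorrim'.

rorrim


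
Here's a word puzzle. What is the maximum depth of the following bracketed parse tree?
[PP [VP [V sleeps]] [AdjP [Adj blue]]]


Count bracket nesting levels:
'[' at pos 0: depth = 1
'[' at pos 4: depth = 2
'[' at pos 8: depth = 3
'[' at pos 20: depth = 2
'[' at pos 26: depth = 3
Maximum depth reached: 3

3


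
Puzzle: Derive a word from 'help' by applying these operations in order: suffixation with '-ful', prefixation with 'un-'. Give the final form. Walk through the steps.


Step 1: Add suffix '-ful' to 'help' = 'helpful'
Step 2: Add prefix 'un-' to 'helpful' = 'unhelpful'

unhelpful


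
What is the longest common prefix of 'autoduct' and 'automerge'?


Compare from the start: 4 characters match: 'auto'. Mismatch at position 5: 'd' vs 'm'.

auto


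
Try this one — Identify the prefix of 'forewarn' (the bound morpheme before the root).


The word 'forewarn' = 'fore' (prefix) + 'warn' (root). The prefix is 'fore'.

fore


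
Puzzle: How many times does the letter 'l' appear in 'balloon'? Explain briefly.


Letter 'l' in 'balloon': found at position(s) 3, 4 = 2 occurrence(s).

2


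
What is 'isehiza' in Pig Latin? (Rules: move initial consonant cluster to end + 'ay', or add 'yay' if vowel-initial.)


'isehiza' starts with a vowel, so add 'yay': 'isehizayay'.

isehizayay


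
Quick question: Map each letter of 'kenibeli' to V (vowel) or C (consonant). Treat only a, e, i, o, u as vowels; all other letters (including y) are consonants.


Letter mapping: k = C, e = V, n = C, i = V, b = C, e = V, l = C, i = V.

CVCVCVCV


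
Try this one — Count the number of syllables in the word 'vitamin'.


Break 'vitamin' into syllables: vi-ta-min -> vi | ta | min = 3 syllables

3 syllables


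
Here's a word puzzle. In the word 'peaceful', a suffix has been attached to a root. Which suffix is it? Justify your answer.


The word 'peaceful' = 'peace' (root) + '-ful' (suffix). The suffix is '-ful'.

ful


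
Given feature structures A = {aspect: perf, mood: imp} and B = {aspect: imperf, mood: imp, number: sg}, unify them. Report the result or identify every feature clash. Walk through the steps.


Compare features:
aspect: A=perf vs B=imperf -> CLASH
mood: A=imp vs B=imp -> unified: imp
number: A=_ vs B=sg -> unified: sg
Clash detected on feature 'aspect' (perf vs imperf); unification fails.

CLASH on 'aspect' (perf vs imperf)


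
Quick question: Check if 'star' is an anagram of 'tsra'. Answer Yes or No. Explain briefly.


Sorted letters of 'star': 'arst'
Sorted letters of 'tsra': 'arst'
They match.

Yes


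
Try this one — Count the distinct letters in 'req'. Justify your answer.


Unique letters in 'req': {e, q, r} = 3 distinct letters.

3


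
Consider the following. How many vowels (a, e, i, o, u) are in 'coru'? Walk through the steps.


Vowels in 'coru': o, u = 2 vowels.

2


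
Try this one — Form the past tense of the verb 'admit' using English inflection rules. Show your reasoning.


Apply rule: Double final consonant and add -ed. 'admit' becomes 'admitted'.

admitted


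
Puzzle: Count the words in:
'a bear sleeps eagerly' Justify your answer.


Split into words: a | bear | sleeps | eagerly = 4 words.

4


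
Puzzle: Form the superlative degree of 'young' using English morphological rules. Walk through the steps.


Apply superlative formation (add -est): 'young' -> 'youngest'.

youngest


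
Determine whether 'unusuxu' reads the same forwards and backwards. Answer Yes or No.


Forward: 'unusuxu'
Reversed: 'uxusunu'
They differ.

No


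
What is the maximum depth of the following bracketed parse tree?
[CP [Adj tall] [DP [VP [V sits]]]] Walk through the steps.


Count bracket nesting levels:
'[' at pos 0: depth = 1
'[' at pos 4: depth = 2
'[' at pos 15: depth = 2
'[' at pos 19: depth = 3
'[' at pos 23: depth = 4
Maximum depth reached: 4

4


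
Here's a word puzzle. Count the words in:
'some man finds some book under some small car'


Split into words: some | man | finds | some | book | under | some | small | car = 9 words.

9


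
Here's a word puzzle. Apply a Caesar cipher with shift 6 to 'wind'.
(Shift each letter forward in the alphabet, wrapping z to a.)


Shift each letter by 6: w -> c, i -> o, n -> t, d -> j. Result: 'cotj'.

cotj


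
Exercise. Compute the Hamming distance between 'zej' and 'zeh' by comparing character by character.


Alignment:
Position 1: 'z' vs 'z' = match
Position 2: 'e' vs 'e' = match
Position 3: 'j' vs 'h' = DIFFER
Total differences: 1

1


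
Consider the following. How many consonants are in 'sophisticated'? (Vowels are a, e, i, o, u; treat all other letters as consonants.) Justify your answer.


Consonants in 'sophisticated': s, p, h, s, t, c, t, d = 8 consonants.

8


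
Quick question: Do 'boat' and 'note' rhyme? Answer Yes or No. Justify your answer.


Rime (stressed vowel + following sounds) of 'boat': -oat = /oʊt/
Rime of 'note': -ote = /oʊt/
/oʊt/ and /oʊt/ are the same ending sound, so the words rhyme.

Yes


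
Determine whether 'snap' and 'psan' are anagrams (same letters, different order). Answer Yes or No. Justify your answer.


Sorted letters of 'snap': 'anps'
Sorted letters of 'psan': 'anps'
They match.

Yes


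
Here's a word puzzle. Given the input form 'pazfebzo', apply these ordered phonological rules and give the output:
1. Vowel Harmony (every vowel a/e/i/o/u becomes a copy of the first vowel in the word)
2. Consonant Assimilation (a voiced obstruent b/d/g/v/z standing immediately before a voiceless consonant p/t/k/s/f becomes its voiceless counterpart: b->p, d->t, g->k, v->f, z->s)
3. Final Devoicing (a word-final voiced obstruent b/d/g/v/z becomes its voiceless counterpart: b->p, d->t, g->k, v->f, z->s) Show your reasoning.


Starting form: 'pazfebzo'
Rule 1: Vowel Harmony: all vowels become 'a' (matching first vowel). 'pazfebzo' -> 'pazfabza'
Rule 2: Consonant Assimilation: voiced obstruent before voiceless consonant becomes voiceless ('zf' -> 'sf'). 'pazfabza' -> 'pasfabza'
Rule 3: Final Devoicing: the word ends in the vowel 'a', not a consonant. No change.
Final form: 'pasfabza'

pasfabza


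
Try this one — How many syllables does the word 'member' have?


Break 'member' into syllables: mem-ber -> mem | ber = 2 syllables

2 syllables


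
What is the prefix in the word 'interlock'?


The word 'interlock' = 'inter' (prefix) + 'lock' (root). The prefix is 'inter'.

inter


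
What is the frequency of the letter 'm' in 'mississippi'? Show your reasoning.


Letter 'm' in 'mississippi': found at position(s) 1 = 1 occurrence(s).

1


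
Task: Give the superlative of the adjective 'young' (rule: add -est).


Apply superlative formation (add -est): 'young' -> 'youngest'.

youngest


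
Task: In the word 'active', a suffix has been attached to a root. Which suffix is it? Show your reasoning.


The word 'active' = 'act' (root) + '-ive' (suffix). The suffix is '-ive'.

ive


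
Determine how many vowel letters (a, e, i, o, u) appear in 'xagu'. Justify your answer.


Vowels in 'xagu': a, u = 2 vowels.

2


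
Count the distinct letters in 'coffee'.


Unique letters in 'coffee': {c, e, f, o} = 4 distinct letters.

4


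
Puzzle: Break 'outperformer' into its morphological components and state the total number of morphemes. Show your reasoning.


Step 1: Identify prefix: 'out' (meaning: surpass)
Step 2: Identify root: 'perform'
Step 3: Identify suffix(es): 'er'
Decomposition: out- (prefix: surpass) + perform (root) + -er (suffix: one who)
Total morphemes: 3

3 morphemes (out- (prefix: surpass) + perform (root) + -er (suffix: one who))


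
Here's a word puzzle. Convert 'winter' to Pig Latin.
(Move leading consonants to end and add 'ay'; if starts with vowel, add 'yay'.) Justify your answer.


'winter': move consonant cluster 'w' to end and add 'ay': 'interway'.

interway


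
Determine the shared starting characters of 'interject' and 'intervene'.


Compare from the start: 5 characters match: 'inter'. Mismatch at position 6: 'j' vs 'v'.

inter


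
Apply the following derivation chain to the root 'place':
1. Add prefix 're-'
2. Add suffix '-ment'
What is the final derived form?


Step 1: Add prefix 're-' to 'place' = 'replace'
Step 2: Add suffix '-ment' to 'replace' = 'replacement'

replacement


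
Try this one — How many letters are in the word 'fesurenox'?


Spell out 'fesurenox' and number each letter: f(1), e(2), s(3), u(4), r(5), e(6), n(7), o(8), x(9). Total: 9 letters.

9


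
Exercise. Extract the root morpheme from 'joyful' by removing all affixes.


Remove suffix '-ful' from 'joyful' to get root 'joy'.

joy


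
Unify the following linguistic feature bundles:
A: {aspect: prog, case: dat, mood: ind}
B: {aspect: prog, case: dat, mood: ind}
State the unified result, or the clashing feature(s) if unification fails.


Compare features:
aspect: A=prog vs B=prog -> unified: prog
case: A=dat vs B=dat -> unified: dat
mood: A=ind vs B=ind -> unified: ind
No clashes found.

Unified: {aspect: prog, case: dat, mood: ind}


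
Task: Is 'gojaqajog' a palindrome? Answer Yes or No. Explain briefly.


Forward: 'gojaqajog'
Reversed: 'gojaqajog'
They are identical.

Yes


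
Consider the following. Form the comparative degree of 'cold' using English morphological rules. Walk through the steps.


Apply comparative formation (add -er): 'cold' -> 'colder'.

colder


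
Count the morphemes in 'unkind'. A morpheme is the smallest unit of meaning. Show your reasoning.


Decomposition: un- (prefix) + kind (root) = 2 morpheme(s)

2 morphemes


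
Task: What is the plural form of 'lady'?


Apply rule: Change -y to -ies (consonant + y). 'lady' becomes 'ladies'.

ladies


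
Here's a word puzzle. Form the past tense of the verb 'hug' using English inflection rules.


Apply rule: Double final consonant and add -ed. 'hug' becomes 'hugged'.

hugged


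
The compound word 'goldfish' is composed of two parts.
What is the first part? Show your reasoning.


Split 'goldfish' into 'gold' + 'fish'. The first part is 'gold'.

gold


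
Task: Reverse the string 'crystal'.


Reverse 'crystal' character by character: 'latsyrc'.

latsyrc


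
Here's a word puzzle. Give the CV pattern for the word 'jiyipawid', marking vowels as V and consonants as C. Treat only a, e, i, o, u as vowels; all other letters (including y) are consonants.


Letter mapping: j = C, i = V, y = C, i = V, p = C, a = V, w = C, i = V, d = C.

CVCVCVCVC


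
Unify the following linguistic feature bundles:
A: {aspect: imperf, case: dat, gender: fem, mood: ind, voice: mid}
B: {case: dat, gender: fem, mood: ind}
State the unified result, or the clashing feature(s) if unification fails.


Compare features:
aspect: A=imperf vs B=_ -> unified: imperf
case: A=dat vs B=dat -> unified: dat
gender: A=fem vs B=fem -> unified: fem
mood: A=ind vs B=ind -> unified: ind
voice: A=mid vs B=_ -> unified: mid
No clashes found.

Unified: {aspect: imperf, case: dat, gender: fem, mood: ind, voice: mid}


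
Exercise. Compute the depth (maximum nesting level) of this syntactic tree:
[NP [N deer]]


Count bracket nesting levels:
'[' at pos 0: depth = 1
'[' at pos 4: depth = 2
Maximum depth reached: 2

2


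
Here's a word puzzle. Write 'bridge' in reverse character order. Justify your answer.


Reverse 'bridge' character by character: 'egdirb'.

egdirb


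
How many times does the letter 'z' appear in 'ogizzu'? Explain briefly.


Letter 'z' in 'ogizzu': found at position(s) 4, 5 = 2 occurrence(s).

2


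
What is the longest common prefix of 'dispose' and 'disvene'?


Compare from the start: 3 characters match: 'dis'. Mismatch at position 4: 'p' vs 'v'.

dis


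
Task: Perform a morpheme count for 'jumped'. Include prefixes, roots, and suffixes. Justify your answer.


Decomposition: jump (root) + -ed (suffix) = 2 morpheme(s)

2 morphemes


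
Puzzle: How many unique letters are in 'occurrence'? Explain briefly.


Unique letters in 'occurrence': {c, e, n, o, r, u} = 6 distinct letters.

6


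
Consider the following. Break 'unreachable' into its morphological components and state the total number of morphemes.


Step 1: Identify prefix: 'un' (meaning: not/reverse)
Step 2: Identify root: 'reach'
Step 3: Identify suffix(es): 'able'
Decomposition: un- (prefix: not/reverse) + reach (root) + -able (suffix: capable of)
Total morphemes: 3

3 morphemes (un- (prefix: not/reverse) + reach (root) + -able (suffix: capable of))


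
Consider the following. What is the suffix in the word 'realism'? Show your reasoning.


The word 'realism' = 'real' (root) + '-ism' (suffix). The suffix is '-ism'.

ism


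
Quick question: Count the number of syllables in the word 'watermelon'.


Break 'watermelon' into syllables: wa-ter-mel-on -> wa | ter | mel | on = 4 syllables

4 syllables


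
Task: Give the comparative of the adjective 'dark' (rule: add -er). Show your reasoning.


Apply comparative formation (add -er): 'dark' -> 'darker'.

darker


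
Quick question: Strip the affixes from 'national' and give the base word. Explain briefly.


Remove suffix '-al' from 'national' to get root 'nation'.

nation


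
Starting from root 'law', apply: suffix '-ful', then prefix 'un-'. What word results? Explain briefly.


Step 1: Add suffix '-ful' to 'law' = 'lawful'
Step 2: Add prefix 'un-' to 'lawful' = 'unlawful'

unlawful


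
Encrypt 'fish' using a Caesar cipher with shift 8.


Shift each letter by 8: f -> n, i -> q, s -> a, h -> p. Result: 'nqap'.

nqap


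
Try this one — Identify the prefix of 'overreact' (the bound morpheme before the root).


The word 'overreact' = 'over' (prefix) + 'react' (root). The prefix is 'over'.

over


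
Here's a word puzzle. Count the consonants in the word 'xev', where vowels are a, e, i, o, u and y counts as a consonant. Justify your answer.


Consonants in 'xev': x, v = 2 consonants.

2


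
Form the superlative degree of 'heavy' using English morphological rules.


Apply superlative formation (consonant + y: change y to i, add -est): 'heavy' -> 'heaviest'.

heaviest


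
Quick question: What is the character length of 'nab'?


Spell out 'nab' and number each letter: n(1), a(2), b(3). Total: 3 letters.

3


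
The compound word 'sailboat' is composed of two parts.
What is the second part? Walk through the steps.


Split 'sailboat' into 'sail' + 'boat'. The second part is 'boat'.

boat


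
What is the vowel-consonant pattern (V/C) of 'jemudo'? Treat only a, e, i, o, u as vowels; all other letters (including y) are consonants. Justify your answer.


Letter mapping: j = C, e = V, m = C, u = V, d = C, o = V.

CVCVCV


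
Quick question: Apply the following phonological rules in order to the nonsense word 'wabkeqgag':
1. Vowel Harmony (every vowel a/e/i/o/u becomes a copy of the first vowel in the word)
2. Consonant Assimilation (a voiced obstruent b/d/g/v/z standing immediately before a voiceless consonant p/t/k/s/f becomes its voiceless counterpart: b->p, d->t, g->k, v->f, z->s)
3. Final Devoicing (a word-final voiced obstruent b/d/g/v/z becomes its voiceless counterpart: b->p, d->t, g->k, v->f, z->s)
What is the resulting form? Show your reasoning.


Starting form: 'wabkeqgag'
Rule 1: Vowel Harmony: all vowels become 'a' (matching first vowel). 'wabkeqgag' -> 'wabkaqgag'
Rule 2: Consonant Assimilation: voiced obstruent before voiceless consonant becomes voiceless ('bk' -> 'pk'). 'wabkaqgag' -> 'wapkaqgag'
Rule 3: Final Devoicing: word-final voiced obstruent 'g' becomes voiceless 'k'. 'wapkaqgag' -> 'wapkaqgak'
Final form: 'wapkaqgak'

wapkaqgak


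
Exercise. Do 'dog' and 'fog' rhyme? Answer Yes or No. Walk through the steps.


Rime (stressed vowel + following sounds) of 'dog': -og = /ɒg/
Rime of 'fog': -og = /ɒg/
/ɒg/ and /ɒg/ are the same ending sound, so the words rhyme.

Yes


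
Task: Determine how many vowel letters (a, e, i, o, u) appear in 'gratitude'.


Vowels in 'gratitude': a, i, u, e = 4 vowels.

4


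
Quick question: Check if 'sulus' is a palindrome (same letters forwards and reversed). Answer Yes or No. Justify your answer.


Forward: 'sulus'
Reversed: 'sulus'
They are identical.

Yes


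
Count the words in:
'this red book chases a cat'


Split into words: this | red | book | chases | a | cat = 6 words.

6


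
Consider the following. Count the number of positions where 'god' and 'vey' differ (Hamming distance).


Alignment:
Position 1: 'g' vs 'v' = DIFFER
Position 2: 'o' vs 'e' = DIFFER
Position 3: 'd' vs 'y' = DIFFER
Total differences: 3

3


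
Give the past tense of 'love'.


Apply rule: Add -d (word ends in -e). 'love' becomes 'loved'.

loved


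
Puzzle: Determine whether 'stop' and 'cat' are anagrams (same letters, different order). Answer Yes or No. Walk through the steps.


Sorted letters of 'stop': 'opst'
Sorted letters of 'cat': 'act'
They do not match.

No


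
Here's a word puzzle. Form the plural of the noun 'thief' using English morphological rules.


Apply rule: Change -f to -ves. 'thief' becomes 'thieves'.

thieves


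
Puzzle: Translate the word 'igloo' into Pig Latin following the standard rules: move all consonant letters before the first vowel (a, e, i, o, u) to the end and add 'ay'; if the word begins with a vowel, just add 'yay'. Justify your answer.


'igloo' starts with a vowel, so add 'yay': 'iglooyay'.

iglooyay


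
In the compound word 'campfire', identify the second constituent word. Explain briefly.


Split 'campfire' into 'camp' + 'fire'. The second part is 'fire'.

fire


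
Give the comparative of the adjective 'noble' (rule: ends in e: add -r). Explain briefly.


Apply comparative formation (ends in e: add -r): 'noble' -> 'nobler'.

nobler


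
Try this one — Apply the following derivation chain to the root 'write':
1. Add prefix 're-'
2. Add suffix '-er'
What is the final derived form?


Step 1: Add prefix 're-' to 'write' = 'rewrite'
Step 2: Add suffix '-er' to 'rewrite' = 'rewriter'

rewriter


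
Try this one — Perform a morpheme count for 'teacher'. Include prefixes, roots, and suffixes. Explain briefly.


Decomposition: teach (root) + -er (suffix) = 2 morpheme(s)

2 morphemes


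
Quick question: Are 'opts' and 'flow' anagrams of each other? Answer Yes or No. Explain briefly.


Sorted letters of 'opts': 'opst'
Sorted letters of 'flow': 'flow'
They do not match.

No


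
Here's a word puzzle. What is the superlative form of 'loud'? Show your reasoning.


Apply superlative formation (add -est): 'loud' -> 'loudest'.

loudest


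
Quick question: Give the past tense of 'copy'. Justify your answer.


Apply rule: Change -y to -ied. 'copy' becomes 'copied'.

copied


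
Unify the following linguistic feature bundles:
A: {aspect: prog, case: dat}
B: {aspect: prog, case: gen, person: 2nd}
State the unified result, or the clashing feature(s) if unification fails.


Compare features:
aspect: A=prog vs B=prog -> unified: prog
case: A=dat vs B=gen -> CLASH
person: A=_ vs B=2nd -> unified: 2nd
Clash detected on feature 'case' (dat vs gen); unification fails.

CLASH on 'case' (dat vs gen)


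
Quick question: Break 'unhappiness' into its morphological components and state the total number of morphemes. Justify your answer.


Step 1: Identify prefix: 'un' (meaning: not/reverse)
Step 2: Identify root: 'happy'
Step 3: Identify suffix(es): 'ness'
Decomposition: un- (prefix: not/reverse) + happy (root) + -ness (suffix: state of)
Total morphemes: 3

3 morphemes (un- (prefix: not/reverse) + happy (root) + -ness (suffix: state of))


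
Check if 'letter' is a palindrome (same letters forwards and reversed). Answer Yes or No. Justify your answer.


Forward: 'letter'
Reversed: 'rettel'
They differ.

No


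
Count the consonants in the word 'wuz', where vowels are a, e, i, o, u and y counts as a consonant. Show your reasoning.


Consonants in 'wuz': w, z = 2 consonants.

2


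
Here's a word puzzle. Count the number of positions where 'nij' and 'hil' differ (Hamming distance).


Alignment:
Position 1: 'n' vs 'h' = DIFFER
Position 2: 'i' vs 'i' = match
Position 3: 'j' vs 'l' = DIFFER
Total differences: 2

2


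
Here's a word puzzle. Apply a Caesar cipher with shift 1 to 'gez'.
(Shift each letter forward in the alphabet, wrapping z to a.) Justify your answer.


Shift each letter by 1: g -> h, e -> f, z -> a. Result: 'hfa'.

hfa


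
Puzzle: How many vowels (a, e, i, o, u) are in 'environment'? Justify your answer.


Vowels in 'environment': e, i, o, e = 4 vowels.

4


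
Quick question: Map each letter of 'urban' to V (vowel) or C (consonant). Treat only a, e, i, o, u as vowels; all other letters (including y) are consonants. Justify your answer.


Letter mapping: u = V, r = C, b = C, a = V, n = C.

VCCVC


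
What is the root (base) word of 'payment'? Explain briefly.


Remove suffix '-ment' from 'payment' to get root 'pay'.

pay


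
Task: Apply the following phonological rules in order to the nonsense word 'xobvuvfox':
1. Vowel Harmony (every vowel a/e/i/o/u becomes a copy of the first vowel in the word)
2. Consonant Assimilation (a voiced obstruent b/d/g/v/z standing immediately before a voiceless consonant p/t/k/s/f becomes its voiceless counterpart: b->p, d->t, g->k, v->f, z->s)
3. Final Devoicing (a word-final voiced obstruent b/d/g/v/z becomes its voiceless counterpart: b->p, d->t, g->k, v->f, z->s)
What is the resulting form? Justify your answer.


Starting form: 'xobvuvfox'
Rule 1: Vowel Harmony: all vowels become 'o' (matching first vowel). 'xobvuvfox' -> 'xobvovfox'
Rule 2: Consonant Assimilation: voiced obstruent before voiceless consonant becomes voiceless ('vf' -> 'ff'). 'xobvovfox' -> 'xobvoffox'
Rule 3: Final Devoicing: final consonant 'x' is not one of the voiced obstruents b/d/g/v/z. No change.
Final form: 'xobvoffox'

xobvoffox


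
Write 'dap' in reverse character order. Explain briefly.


Reverse 'dap' character by character: 'pad'.

pad


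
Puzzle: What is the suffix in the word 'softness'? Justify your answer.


The word 'softness' = 'soft' (root) + '-ness' (suffix). The suffix is '-ness'.

ness


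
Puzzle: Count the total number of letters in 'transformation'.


Spell out 'transformation' and number each letter: t(1), r(2), a(3), n(4), s(5), f(6), o(7), r(8), m(9), a(10), t(11), i(12), o(13), n(14). Total: 14 letters.

14


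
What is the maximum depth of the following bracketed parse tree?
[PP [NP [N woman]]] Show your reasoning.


Count bracket nesting levels:
'[' at pos 0: depth = 1
'[' at pos 4: depth = 2
'[' at pos 8: depth = 3
Maximum depth reached: 3

3


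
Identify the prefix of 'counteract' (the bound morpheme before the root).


The word 'counteract' = 'counter' (prefix) + 'act' (root). The prefix is 'counter'.

counter


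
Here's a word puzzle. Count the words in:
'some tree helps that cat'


Split into words: some | tree | helps | that | cat = 5 words.

5


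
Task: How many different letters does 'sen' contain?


Unique letters in 'sen': {e, n, s} = 3 distinct letters.

3


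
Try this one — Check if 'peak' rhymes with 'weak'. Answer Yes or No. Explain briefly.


Rime (stressed vowel + following sounds) of 'peak': -eak = /iːk/
Rime of 'weak': -eak = /iːk/
/iːk/ and /iːk/ are the same ending sound, so the words rhyme.

Yes


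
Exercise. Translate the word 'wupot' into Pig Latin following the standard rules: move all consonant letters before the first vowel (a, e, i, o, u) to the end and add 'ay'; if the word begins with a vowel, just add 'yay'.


'wupot': move consonant cluster 'w' to end and add 'ay': 'upotway'.

upotway


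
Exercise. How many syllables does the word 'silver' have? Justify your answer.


Break 'silver' into syllables: sil-ver -> sil | ver = 2 syllables

2 syllables


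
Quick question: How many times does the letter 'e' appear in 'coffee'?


Letter 'e' in 'coffee': found at position(s) 5, 6 = 2 occurrence(s).

2


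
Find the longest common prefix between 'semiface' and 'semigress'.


Compare from the start: 4 characters match: 'semi'. Mismatch at position 5: 'f' vs 'g'.

semi


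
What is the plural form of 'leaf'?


Apply rule: Change -f to -ves. 'leaf' becomes 'leaves'.

leaves


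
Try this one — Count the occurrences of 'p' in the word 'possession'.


Letter 'p' in 'possession': found at position(s) 1 = 1 occurrence(s).

1


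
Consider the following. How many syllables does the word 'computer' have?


Break 'computer' into syllables: com-pu-ter -> com | pu | ter = 3 syllables

3 syllables


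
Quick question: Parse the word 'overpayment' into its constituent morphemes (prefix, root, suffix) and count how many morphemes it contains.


Step 1: Identify prefix: 'over' (meaning: excessively)
Step 2: Identify root: 'pay'
Step 3: Identify suffix(es): 'ment'
Decomposition: over- (prefix: excessively) + pay (root) + -ment (suffix: action/result)
Total morphemes: 3

3 morphemes (over- (prefix: excessively) + pay (root) + -ment (suffix: action/result))


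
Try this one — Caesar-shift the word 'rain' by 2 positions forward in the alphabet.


Shift each letter by 2: r -> t, a -> c, i -> k, n -> p. Result: 'tckp'.

tckp


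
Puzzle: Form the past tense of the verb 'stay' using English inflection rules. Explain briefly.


Apply rule: Add -ed. 'stay' becomes 'stayed'.

stayed


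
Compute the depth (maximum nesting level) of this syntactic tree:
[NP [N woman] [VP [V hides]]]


Count bracket nesting levels:
'[' at pos 0: depth = 1
'[' at pos 4: depth = 2
'[' at pos 14: depth = 2
'[' at pos 18: depth = 3
Maximum depth reached: 3

3


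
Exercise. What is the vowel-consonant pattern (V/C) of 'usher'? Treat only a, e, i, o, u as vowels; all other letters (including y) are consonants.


Letter mapping: u = V, s = C, h = C, e = V, r = C.

VCCVC


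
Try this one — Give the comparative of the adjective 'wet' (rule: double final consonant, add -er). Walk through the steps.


Apply comparative formation (double final consonant, add -er): 'wet' -> 'wetter'.

wetter


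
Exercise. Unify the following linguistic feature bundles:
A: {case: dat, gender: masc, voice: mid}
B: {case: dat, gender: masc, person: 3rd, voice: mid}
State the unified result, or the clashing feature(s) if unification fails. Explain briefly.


Compare features:
case: A=dat vs B=dat -> unified: dat
gender: A=masc vs B=masc -> unified: masc
person: A=_ vs B=3rd -> unified: 3rd
voice: A=mid vs B=mid -> unified: mid
No clashes found.

Unified: {case: dat, gender: masc, person: 3rd, voice: mid}


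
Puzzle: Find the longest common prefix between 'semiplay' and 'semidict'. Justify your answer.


Compare from the start: 4 characters match: 'semi'. Mismatch at position 5: 'p' vs 'd'.

semi


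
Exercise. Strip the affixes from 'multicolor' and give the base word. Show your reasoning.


Remove prefix 'multi' from 'multicolor' to get root 'color'.

color


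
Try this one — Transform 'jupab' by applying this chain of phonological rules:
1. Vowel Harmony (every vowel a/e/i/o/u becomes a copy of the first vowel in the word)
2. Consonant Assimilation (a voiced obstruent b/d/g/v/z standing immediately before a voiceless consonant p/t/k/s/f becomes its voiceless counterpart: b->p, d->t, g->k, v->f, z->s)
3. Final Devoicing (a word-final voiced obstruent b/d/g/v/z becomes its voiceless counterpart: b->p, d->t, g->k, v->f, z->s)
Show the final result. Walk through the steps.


Starting form: 'jupab'
Rule 1: Vowel Harmony: all vowels become 'u' (matching first vowel). 'jupab' -> 'jupub'
Rule 2: Consonant Assimilation: no voiced obstruent (b/d/g/v/z) stands immediately before a voiceless consonant (p/t/k/s/f). No change.
Rule 3: Final Devoicing: word-final voiced obstruent 'b' becomes voiceless 'p'. 'jupub' -> 'jupup'
Final form: 'jupup'

jupup


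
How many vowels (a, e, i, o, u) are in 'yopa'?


Vowels in 'yopa': o, a = 2 vowels.

2


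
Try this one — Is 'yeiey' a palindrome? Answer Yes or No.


Forward: 'yeiey'
Reversed: 'yeiey'
They are identical.

Yes


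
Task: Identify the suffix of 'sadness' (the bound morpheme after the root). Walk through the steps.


The word 'sadness' = 'sad' (root) + '-ness' (suffix). The suffix is '-ness'.

ness


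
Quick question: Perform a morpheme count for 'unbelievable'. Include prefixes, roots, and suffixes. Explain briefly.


Decomposition: un- (prefix) + believe (root) + -able (suffix) = 3 morpheme(s)

3 morphemes


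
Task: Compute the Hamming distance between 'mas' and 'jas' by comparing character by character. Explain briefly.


Alignment:
Position 1: 'm' vs 'j' = DIFFER
Position 2: 'a' vs 'a' = match
Position 3: 's' vs 's' = match
Total differences: 1

1


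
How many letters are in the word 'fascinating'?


Spell out 'fascinating' and number each letter: f(1), a(2), s(3), c(4), i(5), n(6), a(7), t(8), i(9), n(10), g(11). Total: 11 letters.

11


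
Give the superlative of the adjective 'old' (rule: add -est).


Apply superlative formation (add -est): 'old' -> 'oldest'.

oldest


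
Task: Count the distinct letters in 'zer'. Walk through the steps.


Unique letters in 'zer': {e, r, z} = 3 distinct letters.

3


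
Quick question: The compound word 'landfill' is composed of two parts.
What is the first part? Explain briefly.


Split 'landfill' into 'land' + 'fill'. The first part is 'land'.

land


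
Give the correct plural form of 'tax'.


Apply rule: Add -es (sibilant/fricative ending). 'tax' becomes 'taxes'.

taxes


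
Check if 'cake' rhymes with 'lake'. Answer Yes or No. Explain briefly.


Rime (stressed vowel + following sounds) of 'cake': -ake = /eɪk/
Rime of 'lake': -ake = /eɪk/
/eɪk/ and /eɪk/ are the same ending sound, so the words rhyme.

Yes


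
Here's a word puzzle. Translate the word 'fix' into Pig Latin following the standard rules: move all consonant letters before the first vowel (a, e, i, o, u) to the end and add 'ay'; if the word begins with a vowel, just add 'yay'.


'fix': move consonant cluster 'f' to end and add 'ay': 'ixfay'.

ixfay


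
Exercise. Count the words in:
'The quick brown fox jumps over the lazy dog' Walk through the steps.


Split into words: The | quick | brown | fox | jumps | over | the | lazy | dog = 9 words.

9


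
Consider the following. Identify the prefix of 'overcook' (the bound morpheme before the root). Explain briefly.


The word 'overcook' = 'over' (prefix) + 'cook' (root). The prefix is 'over'.

over


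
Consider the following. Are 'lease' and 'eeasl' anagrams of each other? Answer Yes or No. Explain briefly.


Sorted letters of 'lease': 'aeels'
Sorted letters of 'eeasl': 'aeels'
They match.

Yes


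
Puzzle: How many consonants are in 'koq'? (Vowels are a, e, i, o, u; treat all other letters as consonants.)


Consonants in 'koq': k, q = 2 consonants.

2


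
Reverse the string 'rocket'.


Reverse 'rocket' character by character: 'tekcor'.

tekcor


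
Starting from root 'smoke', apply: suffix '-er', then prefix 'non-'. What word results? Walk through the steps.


Step 1: Add suffix '-er' to 'smoke' = 'smoker'
Step 2: Add prefix 'non-' to 'smoker' = 'nonsmoker'

nonsmoker


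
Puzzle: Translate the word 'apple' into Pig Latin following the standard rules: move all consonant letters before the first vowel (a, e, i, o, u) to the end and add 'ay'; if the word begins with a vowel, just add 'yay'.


'apple' starts with a vowel, so add 'yay': 'appleyay'.

appleyay


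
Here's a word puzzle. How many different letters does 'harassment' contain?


Unique letters in 'harassment': {a, e, h, m, n, r, s, t} = 8 distinct letters.

8


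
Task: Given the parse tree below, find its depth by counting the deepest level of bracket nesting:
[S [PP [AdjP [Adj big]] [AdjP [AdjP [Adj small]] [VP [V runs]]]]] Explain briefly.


Count bracket nesting levels:
'[' at pos 0: depth = 1
'[' at pos 3: depth = 2
'[' at pos 7: depth = 3
'[' at pos 13: depth = 4
'[' at pos 24: depth = 3
'[' at pos 30: depth = 4
'[' at pos 36: depth = 5
'[' at pos 49: depth = 4
'[' at pos 53: depth = 5
Maximum depth reached: 5

5


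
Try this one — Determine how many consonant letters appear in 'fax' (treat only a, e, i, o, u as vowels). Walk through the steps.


Consonants in 'fax': f, x = 2 consonants.

2


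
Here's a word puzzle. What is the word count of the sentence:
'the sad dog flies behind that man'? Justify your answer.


Split into words: the | sad | dog | flies | behind | that | man = 7 words.

7


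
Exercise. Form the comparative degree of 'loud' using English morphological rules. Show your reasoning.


Apply comparative formation (add -er): 'loud' -> 'louder'.

louder


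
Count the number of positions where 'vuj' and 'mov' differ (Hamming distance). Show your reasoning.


Alignment:
Position 1: 'v' vs 'm' = DIFFER
Position 2: 'u' vs 'o' = DIFFER
Position 3: 'j' vs 'v' = DIFFER
Total differences: 3

3
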